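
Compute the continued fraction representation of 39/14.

[2; 1, 3, 1, 2]

Run the Euclidean algorithm on 39 and 14; the successive quotients are the partial quotients a_0, a_1, ... (each step inverts the fractional part left over by the previous one):
  39 = 2*14 + 11, so a_0 = 2.
  14 = 1*11 + 3, so a_1 = 1.
  11 = 3*3 + 2, so a_2 = 3.
  3 = 1*2 + 1, so a_3 = 1.
  2 = 2*1 + 0, so a_4 = 2.
The remainder reaches 0 after 5 divisions, so the expansion has 5 partial quotients, read off in order.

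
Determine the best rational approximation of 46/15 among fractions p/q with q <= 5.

Expand x = 46/15 as a continued fraction with the Euclidean algorithm:
  46 = 3*15 + 1, so a_0 = 3.
  15 = 15*1 + 0, so a_1 = 15.
so x = [3; 15].
Convergents (p_i = a_i*p_{i-1} + p_{i-2}, q_i = a_i*q_{i-1} + q_{i-2} with p_{-2}=0, p_{-1}=1, q_{-2}=1, q_{-1}=0), until the denominator exceeds 5:
  i=0: a_0=3, p_0 = 3*1 + 0 = 3, q_0 = 3*0 + 1 = 1.
  i=1: a_1=15, p_1 = 15*3 + 1 = 46, q_1 = 15*1 + 0 = 15.
q_1 = 15 > 5, so the last convergent with denominator <= 5 is p_0/q_0 = 3/1.
The closest fraction with denominator <= 5 is either p_0/q_0 or the intermediate fraction (k*p_0 + p_{-1})/(k*q_0 + q_{-1}) with the largest k >= 1 whose denominator stays <= 5; these approach x as k grows, and every other convergent or intermediate fraction in range is farther away.
Largest k: floor((5 - q_{-1})/q_0) = floor((5 - 0)/1) = 5 (using the seeds p_{-1} = 1, q_{-1} = 0).
That gives (5*3 + 1)/(5*1 + 0) = 16/5.
Compare the errors: |x - 3/1| = |46*1 - 3*15|/(15*1) = 1/15, and |x - 16/5| = |46*5 - 16*15|/(15*5) = 10/75.
Cross-multiplying, 1*75 = 75 < 150 = 10*15, so 1/15 is smaller: the convergent 3/1 is closer to x than 16/5.

3/1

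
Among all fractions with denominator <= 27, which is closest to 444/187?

Expand x = 444/187 as a continued fraction with the Euclidean algorithm:
  444 = 2*187 + 70, so a_0 = 2.
  187 = 2*70 + 47, so a_1 = 2.
  70 = 1*47 + 23, so a_2 = 1.
  47 = 2*23 + 1, so a_3 = 2.
  23 = 23*1 + 0, so a_4 = 23.
so x = [2; 2, 1, 2, 23].
Convergents (p_i = a_i*p_{i-1} + p_{i-2}, q_i = a_i*q_{i-1} + q_{i-2} with p_{-2}=0, p_{-1}=1, q_{-2}=1, q_{-1}=0), until the denominator exceeds 27:
  i=0: a_0=2, p_0 = 2*1 + 0 = 2, q_0 = 2*0 + 1 = 1.
  i=1: a_1=2, p_1 = 2*2 + 1 = 5, q_1 = 2*1 + 0 = 2.
  i=2: a_2=1, p_2 = 1*5 + 2 = 7, q_2 = 1*2 + 1 = 3.
  i=3: a_3=2, p_3 = 2*7 + 5 = 19, q_3 = 2*3 + 2 = 8.
  i=4: a_4=23, p_4 = 23*19 + 7 = 444, q_4 = 23*8 + 3 = 187.
q_4 = 187 > 27, so the last convergent with denominator <= 27 is p_3/q_3 = 19/8.
The closest fraction with denominator <= 27 is either p_3/q_3 or the intermediate fraction (k*p_3 + p_2)/(k*q_3 + q_2) with the largest k >= 1 whose denominator stays <= 27; these approach x as k grows, and every other convergent or intermediate fraction in range is farther away.
Largest k: floor((27 - q_2)/q_3) = floor((27 - 3)/8) = 3.
That gives (3*19 + 7)/(3*8 + 3) = 64/27.
Compare the errors: |x - 19/8| = |444*8 - 19*187|/(187*8) = 1/1496, and |x - 64/27| = |444*27 - 64*187|/(187*27) = 20/5049.
Cross-multiplying, 1*5049 = 5049 < 29920 = 20*1496, so 1/1496 is smaller: the convergent 19/8 is closer to x than 64/27.

19/8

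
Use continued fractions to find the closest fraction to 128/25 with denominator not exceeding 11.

41/8

Expand x = 128/25 as a continued fraction with the Euclidean algorithm:
  128 = 5*25 + 3, so a_0 = 5.
  25 = 8*3 + 1, so a_1 = 8.
  3 = 3*1 + 0, so a_2 = 3.
so x = [5; 8, 3].
Convergents (p_i = a_i*p_{i-1} + p_{i-2}, q_i = a_i*q_{i-1} + q_{i-2} with p_{-2}=0, p_{-1}=1, q_{-2}=1, q_{-1}=0), until the denominator exceeds 11:
  i=0: a_0=5, p_0 = 5*1 + 0 = 5, q_0 = 5*0 + 1 = 1.
  i=1: a_1=8, p_1 = 8*5 + 1 = 41, q_1 = 8*1 + 0 = 8.
  i=2: a_2=3, p_2 = 3*41 + 5 = 128, q_2 = 3*8 + 1 = 25.
q_2 = 25 > 11, so the last convergent with denominator <= 11 is p_1/q_1 = 41/8.
The closest fraction with denominator <= 11 is either p_1/q_1 or the intermediate fraction (k*p_1 + p_0)/(k*q_1 + q_0) with the largest k >= 1 whose denominator stays <= 11; these approach x as k grows, and every other convergent or intermediate fraction in range is farther away.
Largest k: floor((11 - q_0)/q_1) = floor((11 - 1)/8) = 1.
That gives (1*41 + 5)/(1*8 + 1) = 46/9.
Compare the errors: |x - 41/8| = |128*8 - 41*25|/(25*8) = 1/200, and |x - 46/9| = |128*9 - 46*25|/(25*9) = 2/225.
Cross-multiplying, 1*225 = 225 < 400 = 2*200, so 1/200 is smaller: the convergent 41/8 is closer to x than 46/9.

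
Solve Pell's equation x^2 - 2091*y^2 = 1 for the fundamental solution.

(x, y) = (253010, 5533)

First expand sqrt(2091) as a continued fraction. With x_i = (sqrt(2091) + m_i)/d_i and (m_0, d_0) = (0, 1): a_0 = floor(sqrt(2091)) = 45, since 45^2 = 2025 <= 2091 < 2116 = 46^2.
Iterate m_{i+1} = d_i*a_i - m_i, d_{i+1} = (2091 - m_{i+1}^2)/d_i, a_{i+1} = floor((a_0 + m_{i+1})/d_{i+1}):
  m_1 = 1*45 - 0 = 45, d_1 = (2091 - 45^2)/1 = 66/1 = 66, a_1 = floor((45 + 45)/66) = 1.
  m_2 = 66*1 - 45 = 21, d_2 = (2091 - 21^2)/66 = 1650/66 = 25, a_2 = floor((45 + 21)/25) = 2.
  m_3 = 25*2 - 21 = 29, d_3 = (2091 - 29^2)/25 = 1250/25 = 50, a_3 = floor((45 + 29)/50) = 1.
  m_4 = 50*1 - 29 = 21, d_4 = (2091 - 21^2)/50 = 1650/50 = 33, a_4 = floor((45 + 21)/33) = 2.
  m_5 = 33*2 - 21 = 45, d_5 = (2091 - 45^2)/33 = 66/33 = 2, a_5 = floor((45 + 45)/2) = 45.
  m_6 = 2*45 - 45 = 45, d_6 = (2091 - 45^2)/2 = 66/2 = 33, a_6 = floor((45 + 45)/33) = 2.
  m_7 = 33*2 - 45 = 21, d_7 = (2091 - 21^2)/33 = 1650/33 = 50, a_7 = floor((45 + 21)/50) = 1.
  m_8 = 50*1 - 21 = 29, d_8 = (2091 - 29^2)/50 = 1250/50 = 25, a_8 = floor((45 + 29)/25) = 2.
  m_9 = 25*2 - 29 = 21, d_9 = (2091 - 21^2)/25 = 1650/25 = 66, a_9 = floor((45 + 21)/66) = 1.
  m_10 = 66*1 - 21 = 45, d_10 = (2091 - 45^2)/66 = 66/66 = 1, a_10 = floor((45 + 45)/1) = 90.
  m_11 = 1*90 - 45 = 45, d_11 = (2091 - 45^2)/1 = 66/1 = 66: (m_11, d_11) = (m_1, d_1) = (45, 66), so from here the quotients repeat a_1, ..., a_10; the period length is 10.
So sqrt(2091) = [45; (1, 2, 1, 2, 45, 2, 1, 2, 1, 90)] with period length k = 10.
k is even, so the fundamental solution of x^2 - 2091y^2 = 1 is (p_{k-1}, q_{k-1}) = (p_9, q_9); compute convergents through index 9.
Convergents (p_i = a_i*p_{i-1} + p_{i-2}, q_i = a_i*q_{i-1} + q_{i-2} with p_{-2}=0, p_{-1}=1, q_{-2}=1, q_{-1}=0):
  i=0: a_0=45, p_0 = 45*1 + 0 = 45, q_0 = 45*0 + 1 = 1.
  i=1: a_1=1, p_1 = 1*45 + 1 = 46, q_1 = 1*1 + 0 = 1.
  i=2: a_2=2, p_2 = 2*46 + 45 = 137, q_2 = 2*1 + 1 = 3.
  i=3: a_3=1, p_3 = 1*137 + 46 = 183, q_3 = 1*3 + 1 = 4.
  i=4: a_4=2, p_4 = 2*183 + 137 = 503, q_4 = 2*4 + 3 = 11.
  i=5: a_5=45, p_5 = 45*503 + 183 = 22818, q_5 = 45*11 + 4 = 499.
  i=6: a_6=2, p_6 = 2*22818 + 503 = 46139, q_6 = 2*499 + 11 = 1009.
  i=7: a_7=1, p_7 = 1*46139 + 22818 = 68957, q_7 = 1*1009 + 499 = 1508.
  i=8: a_8=2, p_8 = 2*68957 + 46139 = 184053, q_8 = 2*1508 + 1009 = 4025.
  i=9: a_9=1, p_9 = 1*184053 + 68957 = 253010, q_9 = 1*4025 + 1508 = 5533.
Check: 253010^2 - 2091*5533^2 = 64014060100 - 64014060099 = 1, so (x, y) = (253010, 5533) solves the equation, and by the theorem it is the least positive solution.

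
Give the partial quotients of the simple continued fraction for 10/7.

Run the Euclidean algorithm on 10 and 7; the successive quotients are the partial quotients a_0, a_1, ... (each step inverts the fractional part left over by the previous one):
  10 = 1*7 + 3, so a_0 = 1.
  7 = 2*3 + 1, so a_1 = 2.
  3 = 3*1 + 0, so a_2 = 3.
The remainder reaches 0 after 3 divisions, so the expansion has 3 partial quotients, read off in order.

[1; 2, 3]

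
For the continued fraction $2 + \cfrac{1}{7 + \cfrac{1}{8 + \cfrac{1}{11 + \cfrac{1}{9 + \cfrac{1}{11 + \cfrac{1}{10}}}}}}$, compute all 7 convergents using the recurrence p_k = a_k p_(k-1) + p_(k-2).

Using the convergent recurrence p_i = a_i*p_{i-1} + p_{i-2}, q_i = a_i*q_{i-1} + q_{i-2} with p_{-2}=0, p_{-1}=1, q_{-2}=1, q_{-1}=0:
  i=0: a_0=2, p_0 = 2*1 + 0 = 2, q_0 = 2*0 + 1 = 1.
  i=1: a_1=7, p_1 = 7*2 + 1 = 15, q_1 = 7*1 + 0 = 7.
  i=2: a_2=8, p_2 = 8*15 + 2 = 122, q_2 = 8*7 + 1 = 57.
  i=3: a_3=11, p_3 = 11*122 + 15 = 1357, q_3 = 11*57 + 7 = 634.
  i=4: a_4=9, p_4 = 9*1357 + 122 = 12335, q_4 = 9*634 + 57 = 5763.
  i=5: a_5=11, p_5 = 11*12335 + 1357 = 137042, q_5 = 11*5763 + 634 = 64027.
  i=6: a_6=10, p_6 = 10*137042 + 12335 = 1382755, q_6 = 10*64027 + 5763 = 646033.

2/1, 15/7, 122/57, 1357/634, 12335/5763, 137042/64027, 1382755/646033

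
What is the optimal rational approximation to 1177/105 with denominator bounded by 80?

Expand x = 1177/105 as a continued fraction with the Euclidean algorithm:
  1177 = 11*105 + 22, so a_0 = 11.
  105 = 4*22 + 17, so a_1 = 4.
  22 = 1*17 + 5, so a_2 = 1.
  17 = 3*5 + 2, so a_3 = 3.
  5 = 2*2 + 1, so a_4 = 2.
  2 = 2*1 + 0, so a_5 = 2.
so x = [11; 4, 1, 3, 2, 2].
Convergents (p_i = a_i*p_{i-1} + p_{i-2}, q_i = a_i*q_{i-1} + q_{i-2} with p_{-2}=0, p_{-1}=1, q_{-2}=1, q_{-1}=0), until the denominator exceeds 80:
  i=0: a_0=11, p_0 = 11*1 + 0 = 11, q_0 = 11*0 + 1 = 1.
  i=1: a_1=4, p_1 = 4*11 + 1 = 45, q_1 = 4*1 + 0 = 4.
  i=2: a_2=1, p_2 = 1*45 + 11 = 56, q_2 = 1*4 + 1 = 5.
  i=3: a_3=3, p_3 = 3*56 + 45 = 213, q_3 = 3*5 + 4 = 19.
  i=4: a_4=2, p_4 = 2*213 + 56 = 482, q_4 = 2*19 + 5 = 43.
  i=5: a_5=2, p_5 = 2*482 + 213 = 1177, q_5 = 2*43 + 19 = 105.
q_5 = 105 > 80, so the last convergent with denominator <= 80 is p_4/q_4 = 482/43.
The closest fraction with denominator <= 80 is either p_4/q_4 or the intermediate fraction (k*p_4 + p_3)/(k*q_4 + q_3) with the largest k >= 1 whose denominator stays <= 80; these approach x as k grows, and every other convergent or intermediate fraction in range is farther away.
Largest k: floor((80 - q_3)/q_4) = floor((80 - 19)/43) = 1.
That gives (1*482 + 213)/(1*43 + 19) = 695/62.
Compare the errors: |x - 482/43| = |1177*43 - 482*105|/(105*43) = 1/4515, and |x - 695/62| = |1177*62 - 695*105|/(105*62) = 1/6510.
Cross-multiplying, 1*4515 = 4515 < 6510 = 1*6510, so 1/6510 is smaller: the intermediate fraction 695/62 is closer to x than 482/43.

695/62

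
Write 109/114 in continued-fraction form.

Run the Euclidean algorithm on 109 and 114; the successive quotients are the partial quotients a_0, a_1, ... (each step inverts the fractional part left over by the previous one):
  109 = 0*114 + 109, so a_0 = 0.
  114 = 1*109 + 5, so a_1 = 1.
  109 = 21*5 + 4, so a_2 = 21.
  5 = 1*4 + 1, so a_3 = 1.
  4 = 4*1 + 0, so a_4 = 4.
The remainder reaches 0 after 5 divisions, so the expansion has 5 partial quotients, read off in order.

[0; 1, 21, 1, 4]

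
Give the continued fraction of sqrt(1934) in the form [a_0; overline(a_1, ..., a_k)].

Write x_i = (sqrt(1934) + m_i)/d_i with (m_0, d_0) = (0, 1). a_0 = floor(sqrt(1934)) = 43, since 43^2 = 1849 <= 1934 < 1936 = 44^2.
Iterate m_{i+1} = d_i*a_i - m_i, d_{i+1} = (1934 - m_{i+1}^2)/d_i, a_{i+1} = floor((a_0 + m_{i+1})/d_{i+1}):
  m_1 = 1*43 - 0 = 43, d_1 = (1934 - 43^2)/1 = 85/1 = 85, a_1 = floor((43 + 43)/85) = 1.
  m_2 = 85*1 - 43 = 42, d_2 = (1934 - 42^2)/85 = 170/85 = 2, a_2 = floor((43 + 42)/2) = 42.
  m_3 = 2*42 - 42 = 42, d_3 = (1934 - 42^2)/2 = 170/2 = 85, a_3 = floor((43 + 42)/85) = 1.
  m_4 = 85*1 - 42 = 43, d_4 = (1934 - 43^2)/85 = 85/85 = 1, a_4 = floor((43 + 43)/1) = 86.
  m_5 = 1*86 - 43 = 43, d_5 = (1934 - 43^2)/1 = 85/1 = 85: (m_5, d_5) = (m_1, d_1) = (43, 85), so from here the quotients repeat a_1, ..., a_4; the period length is 4.
Hence the expansion of sqrt(1934) is a_0 = 43 followed by the repeating block 1, 42, 1, 86 (period 4).

[43; overline(1, 42, 1, 86)]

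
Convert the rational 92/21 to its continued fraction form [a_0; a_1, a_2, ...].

[4; 2, 1, 1, 1, 2]

Run the Euclidean algorithm on 92 and 21; the successive quotients are the partial quotients a_0, a_1, ... (each step inverts the fractional part left over by the previous one):
  92 = 4*21 + 8, so a_0 = 4.
  21 = 2*8 + 5, so a_1 = 2.
  8 = 1*5 + 3, so a_2 = 1.
  5 = 1*3 + 2, so a_3 = 1.
  3 = 1*2 + 1, so a_4 = 1.
  2 = 2*1 + 0, so a_5 = 2.
The remainder reaches 0 after 6 divisions, so the expansion has 6 partial quotients, read off in order.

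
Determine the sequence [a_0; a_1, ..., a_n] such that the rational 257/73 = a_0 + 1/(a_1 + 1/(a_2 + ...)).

Run the Euclidean algorithm on 257 and 73; the successive quotients are the partial quotients a_0, a_1, ... (each step inverts the fractional part left over by the previous one):
  257 = 3*73 + 38, so a_0 = 3.
  73 = 1*38 + 35, so a_1 = 1.
  38 = 1*35 + 3, so a_2 = 1.
  35 = 11*3 + 2, so a_3 = 11.
  3 = 1*2 + 1, so a_4 = 1.
  2 = 2*1 + 0, so a_5 = 2.
The remainder reaches 0 after 6 divisions, so the expansion has 6 partial quotients, read off in order.

[3; 1, 1, 11, 1, 2]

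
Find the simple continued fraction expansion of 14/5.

[2; 1, 4]

Run the Euclidean algorithm on 14 and 5; the successive quotients are the partial quotients a_0, a_1, ... (each step inverts the fractional part left over by the previous one):
  14 = 2*5 + 4, so a_0 = 2.
  5 = 1*4 + 1, so a_1 = 1.
  4 = 4*1 + 0, so a_2 = 4.
The remainder reaches 0 after 3 divisions, so the expansion has 3 partial quotients, read off in order.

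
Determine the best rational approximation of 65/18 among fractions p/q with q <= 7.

18/5

Expand x = 65/18 as a continued fraction with the Euclidean algorithm:
  65 = 3*18 + 11, so a_0 = 3.
  18 = 1*11 + 7, so a_1 = 1.
  11 = 1*7 + 4, so a_2 = 1.
  7 = 1*4 + 3, so a_3 = 1.
  4 = 1*3 + 1, so a_4 = 1.
  3 = 3*1 + 0, so a_5 = 3.
so x = [3; 1, 1, 1, 1, 3].
Convergents (p_i = a_i*p_{i-1} + p_{i-2}, q_i = a_i*q_{i-1} + q_{i-2} with p_{-2}=0, p_{-1}=1, q_{-2}=1, q_{-1}=0), until the denominator exceeds 7:
  i=0: a_0=3, p_0 = 3*1 + 0 = 3, q_0 = 3*0 + 1 = 1.
  i=1: a_1=1, p_1 = 1*3 + 1 = 4, q_1 = 1*1 + 0 = 1.
  i=2: a_2=1, p_2 = 1*4 + 3 = 7, q_2 = 1*1 + 1 = 2.
  i=3: a_3=1, p_3 = 1*7 + 4 = 11, q_3 = 1*2 + 1 = 3.
  i=4: a_4=1, p_4 = 1*11 + 7 = 18, q_4 = 1*3 + 2 = 5.
  i=5: a_5=3, p_5 = 3*18 + 11 = 65, q_5 = 3*5 + 3 = 18.
q_5 = 18 > 7, so the last convergent with denominator <= 7 is p_4/q_4 = 18/5.
The closest fraction with denominator <= 7 is either p_4/q_4 or the intermediate fraction (k*p_4 + p_3)/(k*q_4 + q_3) with the largest k >= 1 whose denominator stays <= 7; these approach x as k grows, and every other convergent or intermediate fraction in range is farther away.
Largest k: floor((7 - q_3)/q_4) = floor((7 - 3)/5) = 0.
Since k = 0, no intermediate fraction beyond p_4/q_4 has denominator <= 7, so the convergent 18/5 is the closest (its error is |65*5 - 18*18|/(18*5) = 1/90).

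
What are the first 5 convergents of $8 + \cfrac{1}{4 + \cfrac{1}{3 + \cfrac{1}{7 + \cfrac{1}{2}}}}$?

8/1, 33/4, 107/13, 782/95, 1671/203

Using the convergent recurrence p_i = a_i*p_{i-1} + p_{i-2}, q_i = a_i*q_{i-1} + q_{i-2} with p_{-2}=0, p_{-1}=1, q_{-2}=1, q_{-1}=0:
  i=0: a_0=8, p_0 = 8*1 + 0 = 8, q_0 = 8*0 + 1 = 1.
  i=1: a_1=4, p_1 = 4*8 + 1 = 33, q_1 = 4*1 + 0 = 4.
  i=2: a_2=3, p_2 = 3*33 + 8 = 107, q_2 = 3*4 + 1 = 13.
  i=3: a_3=7, p_3 = 7*107 + 33 = 782, q_3 = 7*13 + 4 = 95.
  i=4: a_4=2, p_4 = 2*782 + 107 = 1671, q_4 = 2*95 + 13 = 203.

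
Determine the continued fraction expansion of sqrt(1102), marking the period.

Write x_i = (sqrt(1102) + m_i)/d_i with (m_0, d_0) = (0, 1). a_0 = floor(sqrt(1102)) = 33, since 33^2 = 1089 <= 1102 < 1156 = 34^2.
Iterate m_{i+1} = d_i*a_i - m_i, d_{i+1} = (1102 - m_{i+1}^2)/d_i, a_{i+1} = floor((a_0 + m_{i+1})/d_{i+1}):
  m_1 = 1*33 - 0 = 33, d_1 = (1102 - 33^2)/1 = 13/1 = 13, a_1 = floor((33 + 33)/13) = 5.
  m_2 = 13*5 - 33 = 32, d_2 = (1102 - 32^2)/13 = 78/13 = 6, a_2 = floor((33 + 32)/6) = 10.
  m_3 = 6*10 - 32 = 28, d_3 = (1102 - 28^2)/6 = 318/6 = 53, a_3 = floor((33 + 28)/53) = 1.
  m_4 = 53*1 - 28 = 25, d_4 = (1102 - 25^2)/53 = 477/53 = 9, a_4 = floor((33 + 25)/9) = 6.
  m_5 = 9*6 - 25 = 29, d_5 = (1102 - 29^2)/9 = 261/9 = 29, a_5 = floor((33 + 29)/29) = 2.
  m_6 = 29*2 - 29 = 29, d_6 = (1102 - 29^2)/29 = 261/29 = 9, a_6 = floor((33 + 29)/9) = 6.
  m_7 = 9*6 - 29 = 25, d_7 = (1102 - 25^2)/9 = 477/9 = 53, a_7 = floor((33 + 25)/53) = 1.
  m_8 = 53*1 - 25 = 28, d_8 = (1102 - 28^2)/53 = 318/53 = 6, a_8 = floor((33 + 28)/6) = 10.
  m_9 = 6*10 - 28 = 32, d_9 = (1102 - 32^2)/6 = 78/6 = 13, a_9 = floor((33 + 32)/13) = 5.
  m_10 = 13*5 - 32 = 33, d_10 = (1102 - 33^2)/13 = 13/13 = 1, a_10 = floor((33 + 33)/1) = 66.
  m_11 = 1*66 - 33 = 33, d_11 = (1102 - 33^2)/1 = 13/1 = 13: (m_11, d_11) = (m_1, d_1) = (33, 13), so from here the quotients repeat a_1, ..., a_10; the period length is 10.
Hence the expansion of sqrt(1102) is a_0 = 33 followed by the repeating block 5, 10, 1, 6, 2, 6, 1, 10, 5, 66 (period 10).

[33; (5, 10, 1, 6, 2, 6, 1, 10, 5, 66)]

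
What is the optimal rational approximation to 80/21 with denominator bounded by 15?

Expand x = 80/21 as a continued fraction with the Euclidean algorithm:
  80 = 3*21 + 17, so a_0 = 3.
  21 = 1*17 + 4, so a_1 = 1.
  17 = 4*4 + 1, so a_2 = 4.
  4 = 4*1 + 0, so a_3 = 4.
so x = [3; 1, 4, 4].
Convergents (p_i = a_i*p_{i-1} + p_{i-2}, q_i = a_i*q_{i-1} + q_{i-2} with p_{-2}=0, p_{-1}=1, q_{-2}=1, q_{-1}=0), until the denominator exceeds 15:
  i=0: a_0=3, p_0 = 3*1 + 0 = 3, q_0 = 3*0 + 1 = 1.
  i=1: a_1=1, p_1 = 1*3 + 1 = 4, q_1 = 1*1 + 0 = 1.
  i=2: a_2=4, p_2 = 4*4 + 3 = 19, q_2 = 4*1 + 1 = 5.
  i=3: a_3=4, p_3 = 4*19 + 4 = 80, q_3 = 4*5 + 1 = 21.
q_3 = 21 > 15, so the last convergent with denominator <= 15 is p_2/q_2 = 19/5.
The closest fraction with denominator <= 15 is either p_2/q_2 or the intermediate fraction (k*p_2 + p_1)/(k*q_2 + q_1) with the largest k >= 1 whose denominator stays <= 15; these approach x as k grows, and every other convergent or intermediate fraction in range is farther away.
Largest k: floor((15 - q_1)/q_2) = floor((15 - 1)/5) = 2.
That gives (2*19 + 4)/(2*5 + 1) = 42/11.
Compare the errors: |x - 19/5| = |80*5 - 19*21|/(21*5) = 1/105, and |x - 42/11| = |80*11 - 42*21|/(21*11) = 2/231.
Cross-multiplying, 2*105 = 210 < 231 = 1*231, so 2/231 is smaller: the intermediate fraction 42/11 is closer to x than 19/5.

42/11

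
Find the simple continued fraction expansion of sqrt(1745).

Write x_i = (sqrt(1745) + m_i)/d_i with (m_0, d_0) = (0, 1). a_0 = floor(sqrt(1745)) = 41, since 41^2 = 1681 <= 1745 < 1764 = 42^2.
Iterate m_{i+1} = d_i*a_i - m_i, d_{i+1} = (1745 - m_{i+1}^2)/d_i, a_{i+1} = floor((a_0 + m_{i+1})/d_{i+1}):
  m_1 = 1*41 - 0 = 41, d_1 = (1745 - 41^2)/1 = 64/1 = 64, a_1 = floor((41 + 41)/64) = 1.
  m_2 = 64*1 - 41 = 23, d_2 = (1745 - 23^2)/64 = 1216/64 = 19, a_2 = floor((41 + 23)/19) = 3.
  m_3 = 19*3 - 23 = 34, d_3 = (1745 - 34^2)/19 = 589/19 = 31, a_3 = floor((41 + 34)/31) = 2.
  m_4 = 31*2 - 34 = 28, d_4 = (1745 - 28^2)/31 = 961/31 = 31, a_4 = floor((41 + 28)/31) = 2.
  m_5 = 31*2 - 28 = 34, d_5 = (1745 - 34^2)/31 = 589/31 = 19, a_5 = floor((41 + 34)/19) = 3.
  m_6 = 19*3 - 34 = 23, d_6 = (1745 - 23^2)/19 = 1216/19 = 64, a_6 = floor((41 + 23)/64) = 1.
  m_7 = 64*1 - 23 = 41, d_7 = (1745 - 41^2)/64 = 64/64 = 1, a_7 = floor((41 + 41)/1) = 82.
  m_8 = 1*82 - 41 = 41, d_8 = (1745 - 41^2)/1 = 64/1 = 64: (m_8, d_8) = (m_1, d_1) = (41, 64), so from here the quotients repeat a_1, ..., a_7; the period length is 7.
Hence the expansion of sqrt(1745) is a_0 = 41 followed by the repeating block 1, 3, 2, 2, 3, 1, 82 (period 7).

[41; (1, 3, 2, 2, 3, 1, 82)]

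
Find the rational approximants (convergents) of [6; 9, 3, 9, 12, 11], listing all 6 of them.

Using the convergent recurrence p_i = a_i*p_{i-1} + p_{i-2}, q_i = a_i*q_{i-1} + q_{i-2} with p_{-2}=0, p_{-1}=1, q_{-2}=1, q_{-1}=0:
  i=0: a_0=6, p_0 = 6*1 + 0 = 6, q_0 = 6*0 + 1 = 1.
  i=1: a_1=9, p_1 = 9*6 + 1 = 55, q_1 = 9*1 + 0 = 9.
  i=2: a_2=3, p_2 = 3*55 + 6 = 171, q_2 = 3*9 + 1 = 28.
  i=3: a_3=9, p_3 = 9*171 + 55 = 1594, q_3 = 9*28 + 9 = 261.
  i=4: a_4=12, p_4 = 12*1594 + 171 = 19299, q_4 = 12*261 + 28 = 3160.
  i=5: a_5=11, p_5 = 11*19299 + 1594 = 213883, q_5 = 11*3160 + 261 = 35021.

6/1, 55/9, 171/28, 1594/261, 19299/3160, 213883/35021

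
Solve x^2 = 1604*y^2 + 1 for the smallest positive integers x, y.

(x, y) = (801, 20)

First expand sqrt(1604) as a continued fraction. With x_i = (sqrt(1604) + m_i)/d_i and (m_0, d_0) = (0, 1): a_0 = floor(sqrt(1604)) = 40, since 40^2 = 1600 <= 1604 < 1681 = 41^2.
Iterate m_{i+1} = d_i*a_i - m_i, d_{i+1} = (1604 - m_{i+1}^2)/d_i, a_{i+1} = floor((a_0 + m_{i+1})/d_{i+1}):
  m_1 = 1*40 - 0 = 40, d_1 = (1604 - 40^2)/1 = 4/1 = 4, a_1 = floor((40 + 40)/4) = 20.
  m_2 = 4*20 - 40 = 40, d_2 = (1604 - 40^2)/4 = 4/4 = 1, a_2 = floor((40 + 40)/1) = 80.
  m_3 = 1*80 - 40 = 40, d_3 = (1604 - 40^2)/1 = 4/1 = 4: (m_3, d_3) = (m_1, d_1) = (40, 4), so from here the quotients repeat a_1, a_2; the period length is 2.
So sqrt(1604) = [40; (20, 80)] with period length k = 2.
k is even, so the fundamental solution of x^2 - 1604y^2 = 1 is (p_{k-1}, q_{k-1}) = (p_1, q_1); compute convergents through index 1.
Convergents (p_i = a_i*p_{i-1} + p_{i-2}, q_i = a_i*q_{i-1} + q_{i-2} with p_{-2}=0, p_{-1}=1, q_{-2}=1, q_{-1}=0):
  i=0: a_0=40, p_0 = 40*1 + 0 = 40, q_0 = 40*0 + 1 = 1.
  i=1: a_1=20, p_1 = 20*40 + 1 = 801, q_1 = 20*1 + 0 = 20.
Check: 801^2 - 1604*20^2 = 641601 - 641600 = 1, so (x, y) = (801, 20) solves the equation, and by the theorem it is the least positive solution.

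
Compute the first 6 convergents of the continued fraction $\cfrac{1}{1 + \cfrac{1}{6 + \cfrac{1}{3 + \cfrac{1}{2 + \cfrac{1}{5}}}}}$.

Using the convergent recurrence p_i = a_i*p_{i-1} + p_{i-2}, q_i = a_i*q_{i-1} + q_{i-2} with p_{-2}=0, p_{-1}=1, q_{-2}=1, q_{-1}=0:
  i=0: a_0=0, p_0 = 0*1 + 0 = 0, q_0 = 0*0 + 1 = 1.
  i=1: a_1=1, p_1 = 1*0 + 1 = 1, q_1 = 1*1 + 0 = 1.
  i=2: a_2=6, p_2 = 6*1 + 0 = 6, q_2 = 6*1 + 1 = 7.
  i=3: a_3=3, p_3 = 3*6 + 1 = 19, q_3 = 3*7 + 1 = 22.
  i=4: a_4=2, p_4 = 2*19 + 6 = 44, q_4 = 2*22 + 7 = 51.
  i=5: a_5=5, p_5 = 5*44 + 19 = 239, q_5 = 5*51 + 22 = 277.

0/1, 1/1, 6/7, 19/22, 44/51, 239/277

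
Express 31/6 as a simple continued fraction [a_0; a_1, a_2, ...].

[5; 6]

Run the Euclidean algorithm on 31 and 6; the successive quotients are the partial quotients a_0, a_1, ... (each step inverts the fractional part left over by the previous one):
  31 = 5*6 + 1, so a_0 = 5.
  6 = 6*1 + 0, so a_1 = 6.
The remainder reaches 0 after 2 divisions, so the expansion has 2 partial quotients, read off in order.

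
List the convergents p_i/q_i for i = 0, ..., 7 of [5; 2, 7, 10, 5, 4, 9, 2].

5/1, 11/2, 82/15, 831/152, 4237/775, 17779/3252, 164248/30043, 346275/63338

Using the convergent recurrence p_i = a_i*p_{i-1} + p_{i-2}, q_i = a_i*q_{i-1} + q_{i-2} with p_{-2}=0, p_{-1}=1, q_{-2}=1, q_{-1}=0:
  i=0: a_0=5, p_0 = 5*1 + 0 = 5, q_0 = 5*0 + 1 = 1.
  i=1: a_1=2, p_1 = 2*5 + 1 = 11, q_1 = 2*1 + 0 = 2.
  i=2: a_2=7, p_2 = 7*11 + 5 = 82, q_2 = 7*2 + 1 = 15.
  i=3: a_3=10, p_3 = 10*82 + 11 = 831, q_3 = 10*15 + 2 = 152.
  i=4: a_4=5, p_4 = 5*831 + 82 = 4237, q_4 = 5*152 + 15 = 775.
  i=5: a_5=4, p_5 = 4*4237 + 831 = 17779, q_5 = 4*775 + 152 = 3252.
  i=6: a_6=9, p_6 = 9*17779 + 4237 = 164248, q_6 = 9*3252 + 775 = 30043.
  i=7: a_7=2, p_7 = 2*164248 + 17779 = 346275, q_7 = 2*30043 + 3252 = 63338.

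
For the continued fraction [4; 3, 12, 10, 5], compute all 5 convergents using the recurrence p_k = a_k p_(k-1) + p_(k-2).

Using the convergent recurrence p_i = a_i*p_{i-1} + p_{i-2}, q_i = a_i*q_{i-1} + q_{i-2} with p_{-2}=0, p_{-1}=1, q_{-2}=1, q_{-1}=0:
  i=0: a_0=4, p_0 = 4*1 + 0 = 4, q_0 = 4*0 + 1 = 1.
  i=1: a_1=3, p_1 = 3*4 + 1 = 13, q_1 = 3*1 + 0 = 3.
  i=2: a_2=12, p_2 = 12*13 + 4 = 160, q_2 = 12*3 + 1 = 37.
  i=3: a_3=10, p_3 = 10*160 + 13 = 1613, q_3 = 10*37 + 3 = 373.
  i=4: a_4=5, p_4 = 5*1613 + 160 = 8225, q_4 = 5*373 + 37 = 1902.

4/1, 13/3, 160/37, 1613/373, 8225/1902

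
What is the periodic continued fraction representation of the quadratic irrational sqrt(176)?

Write x_i = (sqrt(176) + m_i)/d_i with (m_0, d_0) = (0, 1). a_0 = floor(sqrt(176)) = 13, since 13^2 = 169 <= 176 < 196 = 14^2.
Iterate m_{i+1} = d_i*a_i - m_i, d_{i+1} = (176 - m_{i+1}^2)/d_i, a_{i+1} = floor((a_0 + m_{i+1})/d_{i+1}):
  m_1 = 1*13 - 0 = 13, d_1 = (176 - 13^2)/1 = 7/1 = 7, a_1 = floor((13 + 13)/7) = 3.
  m_2 = 7*3 - 13 = 8, d_2 = (176 - 8^2)/7 = 112/7 = 16, a_2 = floor((13 + 8)/16) = 1.
  m_3 = 16*1 - 8 = 8, d_3 = (176 - 8^2)/16 = 112/16 = 7, a_3 = floor((13 + 8)/7) = 3.
  m_4 = 7*3 - 8 = 13, d_4 = (176 - 13^2)/7 = 7/7 = 1, a_4 = floor((13 + 13)/1) = 26.
  m_5 = 1*26 - 13 = 13, d_5 = (176 - 13^2)/1 = 7/1 = 7: (m_5, d_5) = (m_1, d_1) = (13, 7), so from here the quotients repeat a_1, ..., a_4; the period length is 4.
Hence the expansion of sqrt(176) is a_0 = 13 followed by the repeating block 3, 1, 3, 26 (period 4).

[13; (3, 1, 3, 26)]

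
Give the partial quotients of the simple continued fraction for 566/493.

Run the Euclidean algorithm on 566 and 493; the successive quotients are the partial quotients a_0, a_1, ... (each step inverts the fractional part left over by the previous one):
  566 = 1*493 + 73, so a_0 = 1.
  493 = 6*73 + 55, so a_1 = 6.
  73 = 1*55 + 18, so a_2 = 1.
  55 = 3*18 + 1, so a_3 = 3.
  18 = 18*1 + 0, so a_4 = 18.
The remainder reaches 0 after 5 divisions, so the expansion has 5 partial quotients, read off in order.

[1; 6, 1, 3, 18]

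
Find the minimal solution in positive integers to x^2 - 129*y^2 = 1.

(x, y) = (16855, 1484)

First expand sqrt(129) as a continued fraction. With x_i = (sqrt(129) + m_i)/d_i and (m_0, d_0) = (0, 1): a_0 = floor(sqrt(129)) = 11, since 11^2 = 121 <= 129 < 144 = 12^2.
Iterate m_{i+1} = d_i*a_i - m_i, d_{i+1} = (129 - m_{i+1}^2)/d_i, a_{i+1} = floor((a_0 + m_{i+1})/d_{i+1}):
  m_1 = 1*11 - 0 = 11, d_1 = (129 - 11^2)/1 = 8/1 = 8, a_1 = floor((11 + 11)/8) = 2.
  m_2 = 8*2 - 11 = 5, d_2 = (129 - 5^2)/8 = 104/8 = 13, a_2 = floor((11 + 5)/13) = 1.
  m_3 = 13*1 - 5 = 8, d_3 = (129 - 8^2)/13 = 65/13 = 5, a_3 = floor((11 + 8)/5) = 3.
  m_4 = 5*3 - 8 = 7, d_4 = (129 - 7^2)/5 = 80/5 = 16, a_4 = floor((11 + 7)/16) = 1.
  m_5 = 16*1 - 7 = 9, d_5 = (129 - 9^2)/16 = 48/16 = 3, a_5 = floor((11 + 9)/3) = 6.
  m_6 = 3*6 - 9 = 9, d_6 = (129 - 9^2)/3 = 48/3 = 16, a_6 = floor((11 + 9)/16) = 1.
  m_7 = 16*1 - 9 = 7, d_7 = (129 - 7^2)/16 = 80/16 = 5, a_7 = floor((11 + 7)/5) = 3.
  m_8 = 5*3 - 7 = 8, d_8 = (129 - 8^2)/5 = 65/5 = 13, a_8 = floor((11 + 8)/13) = 1.
  m_9 = 13*1 - 8 = 5, d_9 = (129 - 5^2)/13 = 104/13 = 8, a_9 = floor((11 + 5)/8) = 2.
  m_10 = 8*2 - 5 = 11, d_10 = (129 - 11^2)/8 = 8/8 = 1, a_10 = floor((11 + 11)/1) = 22.
  m_11 = 1*22 - 11 = 11, d_11 = (129 - 11^2)/1 = 8/1 = 8: (m_11, d_11) = (m_1, d_1) = (11, 8), so from here the quotients repeat a_1, ..., a_10; the period length is 10.
So sqrt(129) = [11; (2, 1, 3, 1, 6, 1, 3, 1, 2, 22)] with period length k = 10.
k is even, so the fundamental solution of x^2 - 129y^2 = 1 is (p_{k-1}, q_{k-1}) = (p_9, q_9); compute convergents through index 9.
Convergents (p_i = a_i*p_{i-1} + p_{i-2}, q_i = a_i*q_{i-1} + q_{i-2} with p_{-2}=0, p_{-1}=1, q_{-2}=1, q_{-1}=0):
  i=0: a_0=11, p_0 = 11*1 + 0 = 11, q_0 = 11*0 + 1 = 1.
  i=1: a_1=2, p_1 = 2*11 + 1 = 23, q_1 = 2*1 + 0 = 2.
  i=2: a_2=1, p_2 = 1*23 + 11 = 34, q_2 = 1*2 + 1 = 3.
  i=3: a_3=3, p_3 = 3*34 + 23 = 125, q_3 = 3*3 + 2 = 11.
  i=4: a_4=1, p_4 = 1*125 + 34 = 159, q_4 = 1*11 + 3 = 14.
  i=5: a_5=6, p_5 = 6*159 + 125 = 1079, q_5 = 6*14 + 11 = 95.
  i=6: a_6=1, p_6 = 1*1079 + 159 = 1238, q_6 = 1*95 + 14 = 109.
  i=7: a_7=3, p_7 = 3*1238 + 1079 = 4793, q_7 = 3*109 + 95 = 422.
  i=8: a_8=1, p_8 = 1*4793 + 1238 = 6031, q_8 = 1*422 + 109 = 531.
  i=9: a_9=2, p_9 = 2*6031 + 4793 = 16855, q_9 = 2*531 + 422 = 1484.
Check: 16855^2 - 129*1484^2 = 284091025 - 284091024 = 1, so (x, y) = (16855, 1484) solves the equation, and by the theorem it is the least positive solution.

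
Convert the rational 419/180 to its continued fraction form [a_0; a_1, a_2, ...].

Run the Euclidean algorithm on 419 and 180; the successive quotients are the partial quotients a_0, a_1, ... (each step inverts the fractional part left over by the previous one):
  419 = 2*180 + 59, so a_0 = 2.
  180 = 3*59 + 3, so a_1 = 3.
  59 = 19*3 + 2, so a_2 = 19.
  3 = 1*2 + 1, so a_3 = 1.
  2 = 2*1 + 0, so a_4 = 2.
The remainder reaches 0 after 5 divisions, so the expansion has 5 partial quotients, read off in order.

[2; 3, 19, 1, 2]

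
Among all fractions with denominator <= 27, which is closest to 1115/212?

Expand x = 1115/212 as a continued fraction with the Euclidean algorithm:
  1115 = 5*212 + 55, so a_0 = 5.
  212 = 3*55 + 47, so a_1 = 3.
  55 = 1*47 + 8, so a_2 = 1.
  47 = 5*8 + 7, so a_3 = 5.
  8 = 1*7 + 1, so a_4 = 1.
  7 = 7*1 + 0, so a_5 = 7.
so x = [5; 3, 1, 5, 1, 7].
Convergents (p_i = a_i*p_{i-1} + p_{i-2}, q_i = a_i*q_{i-1} + q_{i-2} with p_{-2}=0, p_{-1}=1, q_{-2}=1, q_{-1}=0), until the denominator exceeds 27:
  i=0: a_0=5, p_0 = 5*1 + 0 = 5, q_0 = 5*0 + 1 = 1.
  i=1: a_1=3, p_1 = 3*5 + 1 = 16, q_1 = 3*1 + 0 = 3.
  i=2: a_2=1, p_2 = 1*16 + 5 = 21, q_2 = 1*3 + 1 = 4.
  i=3: a_3=5, p_3 = 5*21 + 16 = 121, q_3 = 5*4 + 3 = 23.
  i=4: a_4=1, p_4 = 1*121 + 21 = 142, q_4 = 1*23 + 4 = 27.
  i=5: a_5=7, p_5 = 7*142 + 121 = 1115, q_5 = 7*27 + 23 = 212.
q_5 = 212 > 27, so the last convergent with denominator <= 27 is p_4/q_4 = 142/27.
The closest fraction with denominator <= 27 is either p_4/q_4 or the intermediate fraction (k*p_4 + p_3)/(k*q_4 + q_3) with the largest k >= 1 whose denominator stays <= 27; these approach x as k grows, and every other convergent or intermediate fraction in range is farther away.
Largest k: floor((27 - q_3)/q_4) = floor((27 - 23)/27) = 0.
Since k = 0, no intermediate fraction beyond p_4/q_4 has denominator <= 27, so the convergent 142/27 is the closest (its error is |1115*27 - 142*212|/(212*27) = 1/5724).

142/27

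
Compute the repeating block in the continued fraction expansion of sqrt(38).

[6; (6, 12)]

Write x_i = (sqrt(38) + m_i)/d_i with (m_0, d_0) = (0, 1). a_0 = floor(sqrt(38)) = 6, since 6^2 = 36 <= 38 < 49 = 7^2.
Iterate m_{i+1} = d_i*a_i - m_i, d_{i+1} = (38 - m_{i+1}^2)/d_i, a_{i+1} = floor((a_0 + m_{i+1})/d_{i+1}):
  m_1 = 1*6 - 0 = 6, d_1 = (38 - 6^2)/1 = 2/1 = 2, a_1 = floor((6 + 6)/2) = 6.
  m_2 = 2*6 - 6 = 6, d_2 = (38 - 6^2)/2 = 2/2 = 1, a_2 = floor((6 + 6)/1) = 12.
  m_3 = 1*12 - 6 = 6, d_3 = (38 - 6^2)/1 = 2/1 = 2: (m_3, d_3) = (m_1, d_1) = (6, 2), so from here the quotients repeat a_1, a_2; the period length is 2.
Hence the expansion of sqrt(38) is a_0 = 6 followed by the repeating block 6, 12 (period 2).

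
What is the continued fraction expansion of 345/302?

[1; 7, 43]

Run the Euclidean algorithm on 345 and 302; the successive quotients are the partial quotients a_0, a_1, ... (each step inverts the fractional part left over by the previous one):
  345 = 1*302 + 43, so a_0 = 1.
  302 = 7*43 + 1, so a_1 = 7.
  43 = 43*1 + 0, so a_2 = 43.
The remainder reaches 0 after 3 divisions, so the expansion has 3 partial quotients, read off in order.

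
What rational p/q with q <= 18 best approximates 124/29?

Expand x = 124/29 as a continued fraction with the Euclidean algorithm:
  124 = 4*29 + 8, so a_0 = 4.
  29 = 3*8 + 5, so a_1 = 3.
  8 = 1*5 + 3, so a_2 = 1.
  5 = 1*3 + 2, so a_3 = 1.
  3 = 1*2 + 1, so a_4 = 1.
  2 = 2*1 + 0, so a_5 = 2.
so x = [4; 3, 1, 1, 1, 2].
Convergents (p_i = a_i*p_{i-1} + p_{i-2}, q_i = a_i*q_{i-1} + q_{i-2} with p_{-2}=0, p_{-1}=1, q_{-2}=1, q_{-1}=0), until the denominator exceeds 18:
  i=0: a_0=4, p_0 = 4*1 + 0 = 4, q_0 = 4*0 + 1 = 1.
  i=1: a_1=3, p_1 = 3*4 + 1 = 13, q_1 = 3*1 + 0 = 3.
  i=2: a_2=1, p_2 = 1*13 + 4 = 17, q_2 = 1*3 + 1 = 4.
  i=3: a_3=1, p_3 = 1*17 + 13 = 30, q_3 = 1*4 + 3 = 7.
  i=4: a_4=1, p_4 = 1*30 + 17 = 47, q_4 = 1*7 + 4 = 11.
  i=5: a_5=2, p_5 = 2*47 + 30 = 124, q_5 = 2*11 + 7 = 29.
q_5 = 29 > 18, so the last convergent with denominator <= 18 is p_4/q_4 = 47/11.
The closest fraction with denominator <= 18 is either p_4/q_4 or the intermediate fraction (k*p_4 + p_3)/(k*q_4 + q_3) with the largest k >= 1 whose denominator stays <= 18; these approach x as k grows, and every other convergent or intermediate fraction in range is farther away.
Largest k: floor((18 - q_3)/q_4) = floor((18 - 7)/11) = 1.
That gives (1*47 + 30)/(1*11 + 7) = 77/18.
Compare the errors: |x - 47/11| = |124*11 - 47*29|/(29*11) = 1/319, and |x - 77/18| = |124*18 - 77*29|/(29*18) = 1/522.
Cross-multiplying, 1*319 = 319 < 522 = 1*522, so 1/522 is smaller: the intermediate fraction 77/18 is closer to x than 47/11.

77/18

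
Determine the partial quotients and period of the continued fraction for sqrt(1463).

Write x_i = (sqrt(1463) + m_i)/d_i with (m_0, d_0) = (0, 1). a_0 = floor(sqrt(1463)) = 38, since 38^2 = 1444 <= 1463 < 1521 = 39^2.
Iterate m_{i+1} = d_i*a_i - m_i, d_{i+1} = (1463 - m_{i+1}^2)/d_i, a_{i+1} = floor((a_0 + m_{i+1})/d_{i+1}):
  m_1 = 1*38 - 0 = 38, d_1 = (1463 - 38^2)/1 = 19/1 = 19, a_1 = floor((38 + 38)/19) = 4.
  m_2 = 19*4 - 38 = 38, d_2 = (1463 - 38^2)/19 = 19/19 = 1, a_2 = floor((38 + 38)/1) = 76.
  m_3 = 1*76 - 38 = 38, d_3 = (1463 - 38^2)/1 = 19/1 = 19: (m_3, d_3) = (m_1, d_1) = (38, 19), so from here the quotients repeat a_1, a_2; the period length is 2.
Hence the expansion of sqrt(1463) is a_0 = 38 followed by the repeating block 4, 76 (period 2).

[38; (4, 76)]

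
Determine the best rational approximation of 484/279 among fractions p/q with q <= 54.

85/49

Expand x = 484/279 as a continued fraction with the Euclidean algorithm:
  484 = 1*279 + 205, so a_0 = 1.
  279 = 1*205 + 74, so a_1 = 1.
  205 = 2*74 + 57, so a_2 = 2.
  74 = 1*57 + 17, so a_3 = 1.
  57 = 3*17 + 6, so a_4 = 3.
  17 = 2*6 + 5, so a_5 = 2.
  6 = 1*5 + 1, so a_6 = 1.
  5 = 5*1 + 0, so a_7 = 5.
so x = [1; 1, 2, 1, 3, 2, 1, 5].
Convergents (p_i = a_i*p_{i-1} + p_{i-2}, q_i = a_i*q_{i-1} + q_{i-2} with p_{-2}=0, p_{-1}=1, q_{-2}=1, q_{-1}=0), until the denominator exceeds 54:
  i=0: a_0=1, p_0 = 1*1 + 0 = 1, q_0 = 1*0 + 1 = 1.
  i=1: a_1=1, p_1 = 1*1 + 1 = 2, q_1 = 1*1 + 0 = 1.
  i=2: a_2=2, p_2 = 2*2 + 1 = 5, q_2 = 2*1 + 1 = 3.
  i=3: a_3=1, p_3 = 1*5 + 2 = 7, q_3 = 1*3 + 1 = 4.
  i=4: a_4=3, p_4 = 3*7 + 5 = 26, q_4 = 3*4 + 3 = 15.
  i=5: a_5=2, p_5 = 2*26 + 7 = 59, q_5 = 2*15 + 4 = 34.
  i=6: a_6=1, p_6 = 1*59 + 26 = 85, q_6 = 1*34 + 15 = 49.
  i=7: a_7=5, p_7 = 5*85 + 59 = 484, q_7 = 5*49 + 34 = 279.
q_7 = 279 > 54, so the last convergent with denominator <= 54 is p_6/q_6 = 85/49.
The closest fraction with denominator <= 54 is either p_6/q_6 or the intermediate fraction (k*p_6 + p_5)/(k*q_6 + q_5) with the largest k >= 1 whose denominator stays <= 54; these approach x as k grows, and every other convergent or intermediate fraction in range is farther away.
Largest k: floor((54 - q_5)/q_6) = floor((54 - 34)/49) = 0.
Since k = 0, no intermediate fraction beyond p_6/q_6 has denominator <= 54, so the convergent 85/49 is the closest (its error is |484*49 - 85*279|/(279*49) = 1/13671).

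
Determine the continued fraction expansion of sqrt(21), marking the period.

[4; (1, 1, 2, 1, 1, 8)]

Write x_i = (sqrt(21) + m_i)/d_i with (m_0, d_0) = (0, 1). a_0 = floor(sqrt(21)) = 4, since 4^2 = 16 <= 21 < 25 = 5^2.
Iterate m_{i+1} = d_i*a_i - m_i, d_{i+1} = (21 - m_{i+1}^2)/d_i, a_{i+1} = floor((a_0 + m_{i+1})/d_{i+1}):
  m_1 = 1*4 - 0 = 4, d_1 = (21 - 4^2)/1 = 5/1 = 5, a_1 = floor((4 + 4)/5) = 1.
  m_2 = 5*1 - 4 = 1, d_2 = (21 - 1^2)/5 = 20/5 = 4, a_2 = floor((4 + 1)/4) = 1.
  m_3 = 4*1 - 1 = 3, d_3 = (21 - 3^2)/4 = 12/4 = 3, a_3 = floor((4 + 3)/3) = 2.
  m_4 = 3*2 - 3 = 3, d_4 = (21 - 3^2)/3 = 12/3 = 4, a_4 = floor((4 + 3)/4) = 1.
  m_5 = 4*1 - 3 = 1, d_5 = (21 - 1^2)/4 = 20/4 = 5, a_5 = floor((4 + 1)/5) = 1.
  m_6 = 5*1 - 1 = 4, d_6 = (21 - 4^2)/5 = 5/5 = 1, a_6 = floor((4 + 4)/1) = 8.
  m_7 = 1*8 - 4 = 4, d_7 = (21 - 4^2)/1 = 5/1 = 5: (m_7, d_7) = (m_1, d_1) = (4, 5), so from here the quotients repeat a_1, ..., a_6; the period length is 6.
Hence the expansion of sqrt(21) is a_0 = 4 followed by the repeating block 1, 1, 2, 1, 1, 8 (period 6).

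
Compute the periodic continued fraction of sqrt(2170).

Write x_i = (sqrt(2170) + m_i)/d_i with (m_0, d_0) = (0, 1). a_0 = floor(sqrt(2170)) = 46, since 46^2 = 2116 <= 2170 < 2209 = 47^2.
Iterate m_{i+1} = d_i*a_i - m_i, d_{i+1} = (2170 - m_{i+1}^2)/d_i, a_{i+1} = floor((a_0 + m_{i+1})/d_{i+1}):
  m_1 = 1*46 - 0 = 46, d_1 = (2170 - 46^2)/1 = 54/1 = 54, a_1 = floor((46 + 46)/54) = 1.
  m_2 = 54*1 - 46 = 8, d_2 = (2170 - 8^2)/54 = 2106/54 = 39, a_2 = floor((46 + 8)/39) = 1.
  m_3 = 39*1 - 8 = 31, d_3 = (2170 - 31^2)/39 = 1209/39 = 31, a_3 = floor((46 + 31)/31) = 2.
  m_4 = 31*2 - 31 = 31, d_4 = (2170 - 31^2)/31 = 1209/31 = 39, a_4 = floor((46 + 31)/39) = 1.
  m_5 = 39*1 - 31 = 8, d_5 = (2170 - 8^2)/39 = 2106/39 = 54, a_5 = floor((46 + 8)/54) = 1.
  m_6 = 54*1 - 8 = 46, d_6 = (2170 - 46^2)/54 = 54/54 = 1, a_6 = floor((46 + 46)/1) = 92.
  m_7 = 1*92 - 46 = 46, d_7 = (2170 - 46^2)/1 = 54/1 = 54: (m_7, d_7) = (m_1, d_1) = (46, 54), so from here the quotients repeat a_1, ..., a_6; the period length is 6.
Hence the expansion of sqrt(2170) is a_0 = 46 followed by the repeating block 1, 1, 2, 1, 1, 92 (period 6).

[46; (1, 1, 2, 1, 1, 92)]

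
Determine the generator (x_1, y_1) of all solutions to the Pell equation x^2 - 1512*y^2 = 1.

First expand sqrt(1512) as a continued fraction. With x_i = (sqrt(1512) + m_i)/d_i and (m_0, d_0) = (0, 1): a_0 = floor(sqrt(1512)) = 38, since 38^2 = 1444 <= 1512 < 1521 = 39^2.
Iterate m_{i+1} = d_i*a_i - m_i, d_{i+1} = (1512 - m_{i+1}^2)/d_i, a_{i+1} = floor((a_0 + m_{i+1})/d_{i+1}):
  m_1 = 1*38 - 0 = 38, d_1 = (1512 - 38^2)/1 = 68/1 = 68, a_1 = floor((38 + 38)/68) = 1.
  m_2 = 68*1 - 38 = 30, d_2 = (1512 - 30^2)/68 = 612/68 = 9, a_2 = floor((38 + 30)/9) = 7.
  m_3 = 9*7 - 30 = 33, d_3 = (1512 - 33^2)/9 = 423/9 = 47, a_3 = floor((38 + 33)/47) = 1.
  m_4 = 47*1 - 33 = 14, d_4 = (1512 - 14^2)/47 = 1316/47 = 28, a_4 = floor((38 + 14)/28) = 1.
  m_5 = 28*1 - 14 = 14, d_5 = (1512 - 14^2)/28 = 1316/28 = 47, a_5 = floor((38 + 14)/47) = 1.
  m_6 = 47*1 - 14 = 33, d_6 = (1512 - 33^2)/47 = 423/47 = 9, a_6 = floor((38 + 33)/9) = 7.
  m_7 = 9*7 - 33 = 30, d_7 = (1512 - 30^2)/9 = 612/9 = 68, a_7 = floor((38 + 30)/68) = 1.
  m_8 = 68*1 - 30 = 38, d_8 = (1512 - 38^2)/68 = 68/68 = 1, a_8 = floor((38 + 38)/1) = 76.
  m_9 = 1*76 - 38 = 38, d_9 = (1512 - 38^2)/1 = 68/1 = 68: (m_9, d_9) = (m_1, d_1) = (38, 68), so from here the quotients repeat a_1, ..., a_8; the period length is 8.
So sqrt(1512) = [38; (1, 7, 1, 1, 1, 7, 1, 76)] with period length k = 8.
k is even, so the fundamental solution of x^2 - 1512y^2 = 1 is (p_{k-1}, q_{k-1}) = (p_7, q_7); compute convergents through index 7.
Convergents (p_i = a_i*p_{i-1} + p_{i-2}, q_i = a_i*q_{i-1} + q_{i-2} with p_{-2}=0, p_{-1}=1, q_{-2}=1, q_{-1}=0):
  i=0: a_0=38, p_0 = 38*1 + 0 = 38, q_0 = 38*0 + 1 = 1.
  i=1: a_1=1, p_1 = 1*38 + 1 = 39, q_1 = 1*1 + 0 = 1.
  i=2: a_2=7, p_2 = 7*39 + 38 = 311, q_2 = 7*1 + 1 = 8.
  i=3: a_3=1, p_3 = 1*311 + 39 = 350, q_3 = 1*8 + 1 = 9.
  i=4: a_4=1, p_4 = 1*350 + 311 = 661, q_4 = 1*9 + 8 = 17.
  i=5: a_5=1, p_5 = 1*661 + 350 = 1011, q_5 = 1*17 + 9 = 26.
  i=6: a_6=7, p_6 = 7*1011 + 661 = 7738, q_6 = 7*26 + 17 = 199.
  i=7: a_7=1, p_7 = 1*7738 + 1011 = 8749, q_7 = 1*199 + 26 = 225.
Check: 8749^2 - 1512*225^2 = 76545001 - 76545000 = 1, so (x, y) = (8749, 225) solves the equation, and by the theorem it is the least positive solution.

(x, y) = (8749, 225)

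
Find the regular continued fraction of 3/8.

Run the Euclidean algorithm on 3 and 8; the successive quotients are the partial quotients a_0, a_1, ... (each step inverts the fractional part left over by the previous one):
  3 = 0*8 + 3, so a_0 = 0.
  8 = 2*3 + 2, so a_1 = 2.
  3 = 1*2 + 1, so a_2 = 1.
  2 = 2*1 + 0, so a_3 = 2.
The remainder reaches 0 after 4 divisions, so the expansion has 4 partial quotients, read off in order.

[0; 2, 1, 2]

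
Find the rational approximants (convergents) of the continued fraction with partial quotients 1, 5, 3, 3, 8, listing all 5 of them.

1/1, 6/5, 19/16, 63/53, 523/440

Using the convergent recurrence p_i = a_i*p_{i-1} + p_{i-2}, q_i = a_i*q_{i-1} + q_{i-2} with p_{-2}=0, p_{-1}=1, q_{-2}=1, q_{-1}=0:
  i=0: a_0=1, p_0 = 1*1 + 0 = 1, q_0 = 1*0 + 1 = 1.
  i=1: a_1=5, p_1 = 5*1 + 1 = 6, q_1 = 5*1 + 0 = 5.
  i=2: a_2=3, p_2 = 3*6 + 1 = 19, q_2 = 3*5 + 1 = 16.
  i=3: a_3=3, p_3 = 3*19 + 6 = 63, q_3 = 3*16 + 5 = 53.
  i=4: a_4=8, p_4 = 8*63 + 19 = 523, q_4 = 8*53 + 16 = 440.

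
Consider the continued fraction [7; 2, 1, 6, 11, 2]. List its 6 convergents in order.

7/1, 15/2, 22/3, 147/20, 1639/223, 3425/466

Using the convergent recurrence p_i = a_i*p_{i-1} + p_{i-2}, q_i = a_i*q_{i-1} + q_{i-2} with p_{-2}=0, p_{-1}=1, q_{-2}=1, q_{-1}=0:
  i=0: a_0=7, p_0 = 7*1 + 0 = 7, q_0 = 7*0 + 1 = 1.
  i=1: a_1=2, p_1 = 2*7 + 1 = 15, q_1 = 2*1 + 0 = 2.
  i=2: a_2=1, p_2 = 1*15 + 7 = 22, q_2 = 1*2 + 1 = 3.
  i=3: a_3=6, p_3 = 6*22 + 15 = 147, q_3 = 6*3 + 2 = 20.
  i=4: a_4=11, p_4 = 11*147 + 22 = 1639, q_4 = 11*20 + 3 = 223.
  i=5: a_5=2, p_5 = 2*1639 + 147 = 3425, q_5 = 2*223 + 20 = 466.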